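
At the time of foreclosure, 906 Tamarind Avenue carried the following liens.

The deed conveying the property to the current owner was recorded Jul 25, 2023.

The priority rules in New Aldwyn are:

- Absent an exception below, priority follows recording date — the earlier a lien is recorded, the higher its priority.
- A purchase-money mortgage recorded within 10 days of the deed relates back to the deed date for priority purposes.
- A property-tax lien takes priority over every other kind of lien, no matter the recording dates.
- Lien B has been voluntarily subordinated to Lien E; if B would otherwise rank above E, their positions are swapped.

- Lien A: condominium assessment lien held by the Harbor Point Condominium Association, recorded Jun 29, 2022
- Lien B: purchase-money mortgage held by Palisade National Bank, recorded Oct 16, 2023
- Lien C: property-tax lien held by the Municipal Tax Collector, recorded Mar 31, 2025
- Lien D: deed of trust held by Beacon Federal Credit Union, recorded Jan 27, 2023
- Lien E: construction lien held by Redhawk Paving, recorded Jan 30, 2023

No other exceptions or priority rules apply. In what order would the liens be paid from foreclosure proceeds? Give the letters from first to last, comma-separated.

Adjusting effective dates: B missed the 10-day window (83 days after the deed), so its recording date stands.
C is a property-tax lien, so it outranks all other liens regardless of date.
Among the remaining liens, by effective date: A (Jun 29, 2022), D (Jan 27, 2023), E (Jan 30, 2023), B (Oct 16, 2023).
B is already junior to E, so the subordination agreement changes nothing.

C, A, D, E, B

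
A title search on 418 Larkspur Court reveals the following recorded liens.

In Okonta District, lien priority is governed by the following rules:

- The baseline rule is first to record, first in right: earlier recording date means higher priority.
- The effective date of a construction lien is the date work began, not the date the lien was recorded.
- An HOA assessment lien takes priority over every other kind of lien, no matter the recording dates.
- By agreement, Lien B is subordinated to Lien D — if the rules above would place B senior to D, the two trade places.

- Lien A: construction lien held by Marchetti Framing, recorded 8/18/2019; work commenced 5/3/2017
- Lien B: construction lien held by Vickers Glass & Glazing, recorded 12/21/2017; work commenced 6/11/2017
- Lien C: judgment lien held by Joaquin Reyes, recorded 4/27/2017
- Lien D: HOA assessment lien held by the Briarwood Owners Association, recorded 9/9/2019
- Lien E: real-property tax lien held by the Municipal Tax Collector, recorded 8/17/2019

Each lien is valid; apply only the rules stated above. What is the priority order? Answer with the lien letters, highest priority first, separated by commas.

First, effective dates: A is treated as recorded 5/3/2017, the work-commencement date; B is treated as recorded 6/11/2017, the work-commencement date.
D, as an HOA assessment lien, has superpriority and ranks first.
Among the remaining liens, by effective date: C (4/27/2017), A (5/3/2017), B (6/11/2017), E (8/17/2019).
B is already junior to D, so the subordination agreement changes nothing.

D, C, A, B, E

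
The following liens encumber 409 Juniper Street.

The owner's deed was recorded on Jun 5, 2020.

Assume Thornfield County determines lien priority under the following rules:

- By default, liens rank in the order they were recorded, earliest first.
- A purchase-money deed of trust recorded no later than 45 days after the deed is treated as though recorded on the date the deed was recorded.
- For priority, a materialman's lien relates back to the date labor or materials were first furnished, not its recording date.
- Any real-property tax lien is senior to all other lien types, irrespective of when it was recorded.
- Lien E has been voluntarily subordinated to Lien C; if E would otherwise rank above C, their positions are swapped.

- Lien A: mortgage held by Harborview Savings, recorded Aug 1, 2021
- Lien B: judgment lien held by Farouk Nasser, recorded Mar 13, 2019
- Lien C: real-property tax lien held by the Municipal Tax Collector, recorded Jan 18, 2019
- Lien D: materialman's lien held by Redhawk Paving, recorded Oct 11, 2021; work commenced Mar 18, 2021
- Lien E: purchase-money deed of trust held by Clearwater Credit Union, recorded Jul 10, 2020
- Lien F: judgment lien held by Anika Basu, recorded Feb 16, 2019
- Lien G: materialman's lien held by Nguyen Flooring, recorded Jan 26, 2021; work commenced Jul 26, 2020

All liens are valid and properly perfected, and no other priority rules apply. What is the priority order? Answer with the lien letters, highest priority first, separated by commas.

C, F, B, E, G, D, A

Effective dates: D relates back to Mar 18, 2021 (work commenced); E relates back to the deed date Jun 5, 2020; G's effective date is Jul 26, 2020, when work began.
C is a real-property tax lien and takes priority over every other lien.
Ordering the rest by effective date: F (Feb 16, 2019), B (Mar 13, 2019), E (Jun 5, 2020), G (Jul 26, 2020), D (Mar 18, 2021), A (Aug 1, 2021).
Since E is not senior to C, the subordination leaves the order unchanged.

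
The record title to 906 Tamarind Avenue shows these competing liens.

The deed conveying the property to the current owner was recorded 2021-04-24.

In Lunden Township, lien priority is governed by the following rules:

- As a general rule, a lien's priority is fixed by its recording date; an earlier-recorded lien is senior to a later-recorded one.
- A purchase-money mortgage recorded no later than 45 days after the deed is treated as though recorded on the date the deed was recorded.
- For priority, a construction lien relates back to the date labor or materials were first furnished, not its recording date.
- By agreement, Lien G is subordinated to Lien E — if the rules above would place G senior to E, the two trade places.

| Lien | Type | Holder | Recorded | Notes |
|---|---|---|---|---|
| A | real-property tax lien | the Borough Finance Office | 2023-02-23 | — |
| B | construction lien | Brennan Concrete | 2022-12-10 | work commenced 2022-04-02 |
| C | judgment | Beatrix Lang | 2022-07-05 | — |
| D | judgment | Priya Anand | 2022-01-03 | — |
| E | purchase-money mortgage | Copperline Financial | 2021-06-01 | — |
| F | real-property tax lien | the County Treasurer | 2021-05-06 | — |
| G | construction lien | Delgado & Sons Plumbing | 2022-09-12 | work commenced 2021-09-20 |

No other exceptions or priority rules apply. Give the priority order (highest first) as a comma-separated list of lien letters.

E, F, G, D, B, C, A

Effective dates: B relates back to 2022-04-02 (work commenced); E was recorded within the 45-day window, so its effective date is the deed date 2021-04-24; G's effective date is 2021-09-20, when work began.
By effective date: E (2021-04-24), F (2021-05-06), G (2021-09-20), D (2022-01-03), B (2022-04-02), C (2022-07-05), A (2023-02-23).
G already ranks below E; the subordination has no effect.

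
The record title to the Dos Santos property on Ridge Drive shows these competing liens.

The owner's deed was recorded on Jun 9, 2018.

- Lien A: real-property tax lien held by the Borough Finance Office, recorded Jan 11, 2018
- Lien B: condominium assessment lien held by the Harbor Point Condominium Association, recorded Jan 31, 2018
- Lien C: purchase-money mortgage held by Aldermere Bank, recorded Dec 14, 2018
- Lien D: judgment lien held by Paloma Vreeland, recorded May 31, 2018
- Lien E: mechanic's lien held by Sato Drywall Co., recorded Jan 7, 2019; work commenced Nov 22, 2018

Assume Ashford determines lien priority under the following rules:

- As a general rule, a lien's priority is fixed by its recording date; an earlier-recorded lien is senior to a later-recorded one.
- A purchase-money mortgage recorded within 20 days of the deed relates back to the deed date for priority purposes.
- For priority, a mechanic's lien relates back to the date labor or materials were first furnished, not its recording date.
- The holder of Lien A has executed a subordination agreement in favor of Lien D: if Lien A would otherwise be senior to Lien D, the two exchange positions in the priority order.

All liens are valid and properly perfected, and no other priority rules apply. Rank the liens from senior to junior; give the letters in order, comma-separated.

D, B, A, E, C

Adjusting effective dates: C was recorded 188 days after the deed, outside the 20-day window, so it keeps its recording date; E relates back to Nov 22, 2018 (work commenced).
By effective date, earliest first: A (Jan 11, 2018), B (Jan 31, 2018), D (May 31, 2018), E (Nov 22, 2018), C (Dec 14, 2018).
A is senior to D before the subordination, so the two trade places.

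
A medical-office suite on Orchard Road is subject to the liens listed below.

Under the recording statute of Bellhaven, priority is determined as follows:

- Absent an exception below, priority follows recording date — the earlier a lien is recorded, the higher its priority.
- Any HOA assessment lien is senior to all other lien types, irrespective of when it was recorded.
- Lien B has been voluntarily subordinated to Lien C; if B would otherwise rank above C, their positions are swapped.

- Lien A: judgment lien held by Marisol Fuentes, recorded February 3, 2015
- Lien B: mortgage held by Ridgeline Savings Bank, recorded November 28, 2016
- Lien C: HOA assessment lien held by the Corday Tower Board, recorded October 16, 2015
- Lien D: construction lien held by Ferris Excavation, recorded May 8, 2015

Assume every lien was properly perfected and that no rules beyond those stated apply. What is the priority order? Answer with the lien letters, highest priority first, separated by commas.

C is an HOA assessment lien and takes priority over every other lien.
Ordering the rest by effective date: A (February 3, 2015), D (May 8, 2015), B (November 28, 2016).
Since B is not senior to C, the subordination leaves the order unchanged.

C, A, D, B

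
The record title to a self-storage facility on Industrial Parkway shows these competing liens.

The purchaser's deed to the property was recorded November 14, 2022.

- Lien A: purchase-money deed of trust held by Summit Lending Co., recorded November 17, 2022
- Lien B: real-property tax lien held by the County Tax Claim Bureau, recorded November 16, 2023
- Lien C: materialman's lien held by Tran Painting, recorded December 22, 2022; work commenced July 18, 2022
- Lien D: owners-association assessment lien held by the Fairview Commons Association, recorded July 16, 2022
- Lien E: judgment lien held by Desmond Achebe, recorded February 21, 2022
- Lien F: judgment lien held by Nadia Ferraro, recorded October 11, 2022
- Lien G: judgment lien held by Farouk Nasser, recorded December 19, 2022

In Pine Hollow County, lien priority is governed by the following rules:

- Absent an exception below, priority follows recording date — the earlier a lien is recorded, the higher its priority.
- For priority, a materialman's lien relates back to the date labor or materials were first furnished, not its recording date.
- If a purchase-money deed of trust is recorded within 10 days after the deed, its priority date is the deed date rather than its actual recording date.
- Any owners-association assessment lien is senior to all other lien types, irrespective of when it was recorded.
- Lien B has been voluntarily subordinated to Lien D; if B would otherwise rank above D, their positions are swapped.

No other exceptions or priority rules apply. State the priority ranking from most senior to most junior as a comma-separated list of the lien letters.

D, E, C, F, A, G, B

Adjusting effective dates: A's effective date is the deed date, November 14, 2022; C relates back to July 18, 2022 (work commenced).
As an owners-association assessment lien, D is senior to every other lien.
Remaining liens by effective date: E (February 21, 2022), C (July 18, 2022), F (October 11, 2022), A (November 14, 2022), G (December 19, 2022), B (November 16, 2023).
B already ranks below D; the subordination has no effect.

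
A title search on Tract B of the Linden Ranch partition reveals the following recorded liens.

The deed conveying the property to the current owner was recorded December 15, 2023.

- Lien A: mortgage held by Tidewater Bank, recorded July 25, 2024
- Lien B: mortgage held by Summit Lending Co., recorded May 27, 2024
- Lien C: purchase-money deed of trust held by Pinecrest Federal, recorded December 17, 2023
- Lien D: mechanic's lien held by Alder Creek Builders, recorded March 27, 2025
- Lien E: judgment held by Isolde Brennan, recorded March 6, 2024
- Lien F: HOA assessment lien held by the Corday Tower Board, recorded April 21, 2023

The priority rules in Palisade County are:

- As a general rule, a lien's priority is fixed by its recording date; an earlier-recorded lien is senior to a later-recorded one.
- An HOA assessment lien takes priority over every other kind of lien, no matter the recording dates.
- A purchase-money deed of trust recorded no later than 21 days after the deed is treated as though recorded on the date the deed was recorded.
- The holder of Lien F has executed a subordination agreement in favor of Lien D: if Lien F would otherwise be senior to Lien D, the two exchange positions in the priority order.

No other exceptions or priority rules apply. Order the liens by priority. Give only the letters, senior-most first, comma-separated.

D, C, E, B, A, F

Effective dates: C was recorded within the 21-day window, so its effective date is the deed date December 15, 2023.
As an HOA assessment lien, F is senior to every other lien.
Among the remaining liens, by effective date: C (December 15, 2023), E (March 6, 2024), B (May 27, 2024), A (July 25, 2024), D (March 27, 2025).
F is senior to D before the subordination, so the two trade places.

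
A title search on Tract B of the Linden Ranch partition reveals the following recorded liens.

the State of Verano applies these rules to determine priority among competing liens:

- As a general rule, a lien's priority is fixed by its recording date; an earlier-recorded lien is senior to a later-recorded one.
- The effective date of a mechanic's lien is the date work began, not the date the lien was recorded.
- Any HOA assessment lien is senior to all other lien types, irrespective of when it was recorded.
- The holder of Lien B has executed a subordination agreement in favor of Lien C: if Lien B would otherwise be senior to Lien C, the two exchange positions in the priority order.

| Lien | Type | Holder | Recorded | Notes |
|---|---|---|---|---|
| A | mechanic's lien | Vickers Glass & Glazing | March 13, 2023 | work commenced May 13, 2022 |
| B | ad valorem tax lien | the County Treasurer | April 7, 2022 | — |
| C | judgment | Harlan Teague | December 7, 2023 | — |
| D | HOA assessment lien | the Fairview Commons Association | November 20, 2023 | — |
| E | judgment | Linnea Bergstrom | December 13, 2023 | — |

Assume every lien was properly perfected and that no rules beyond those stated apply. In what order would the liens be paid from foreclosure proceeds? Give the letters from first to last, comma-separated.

First, effective dates: A is treated as recorded May 13, 2022, the work-commencement date.
D, as an HOA assessment lien, has superpriority and ranks first.
Ordering the rest by effective date: B (April 7, 2022), A (May 13, 2022), C (December 7, 2023), E (December 13, 2023).
Because B would otherwise rank above C, the subordination swaps them.

D, C, A, B, E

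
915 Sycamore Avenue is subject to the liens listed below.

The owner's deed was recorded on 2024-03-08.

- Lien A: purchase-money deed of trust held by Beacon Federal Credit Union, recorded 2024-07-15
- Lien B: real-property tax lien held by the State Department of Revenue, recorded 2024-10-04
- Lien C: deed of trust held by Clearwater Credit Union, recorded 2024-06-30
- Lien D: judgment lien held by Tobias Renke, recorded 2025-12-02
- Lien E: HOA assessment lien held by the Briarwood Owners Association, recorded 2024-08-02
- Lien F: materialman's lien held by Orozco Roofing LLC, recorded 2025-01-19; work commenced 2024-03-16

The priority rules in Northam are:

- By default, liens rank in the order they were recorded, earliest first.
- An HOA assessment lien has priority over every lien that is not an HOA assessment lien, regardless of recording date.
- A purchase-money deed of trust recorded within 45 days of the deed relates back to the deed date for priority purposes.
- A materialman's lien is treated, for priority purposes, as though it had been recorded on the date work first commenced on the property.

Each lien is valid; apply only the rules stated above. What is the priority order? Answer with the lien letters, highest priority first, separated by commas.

Effective dates: A missed the 45-day window (129 days after the deed), so its recording date stands; F's effective date is 2024-03-16, when work began.
E, as an HOA assessment lien, has superpriority and ranks first.
Among the remaining liens, by effective date: F (2024-03-16), C (2024-06-30), A (2024-07-15), B (2024-10-04), D (2025-12-02).

E, F, C, A, B, D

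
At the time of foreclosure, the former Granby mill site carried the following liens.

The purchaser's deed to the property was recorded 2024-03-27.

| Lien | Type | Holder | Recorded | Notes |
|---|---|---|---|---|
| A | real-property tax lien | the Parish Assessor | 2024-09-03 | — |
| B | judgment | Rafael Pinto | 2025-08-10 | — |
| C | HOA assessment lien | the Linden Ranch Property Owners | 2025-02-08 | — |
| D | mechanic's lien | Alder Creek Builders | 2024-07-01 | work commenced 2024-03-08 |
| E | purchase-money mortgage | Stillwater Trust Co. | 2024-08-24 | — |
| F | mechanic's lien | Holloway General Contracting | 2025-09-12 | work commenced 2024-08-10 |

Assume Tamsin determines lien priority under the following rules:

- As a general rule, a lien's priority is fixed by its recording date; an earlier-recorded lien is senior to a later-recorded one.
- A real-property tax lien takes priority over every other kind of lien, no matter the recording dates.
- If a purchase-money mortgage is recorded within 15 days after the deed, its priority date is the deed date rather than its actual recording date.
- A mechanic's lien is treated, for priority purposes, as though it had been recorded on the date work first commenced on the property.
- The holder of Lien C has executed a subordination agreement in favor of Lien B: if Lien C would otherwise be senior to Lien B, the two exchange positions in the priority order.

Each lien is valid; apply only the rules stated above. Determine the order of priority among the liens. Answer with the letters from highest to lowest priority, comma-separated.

A, D, F, E, B, C

Effective dates: D is treated as recorded 2024-03-08, the work-commencement date; E was recorded 150 days after the deed — beyond 15 days — so no relation-back applies; F's effective date is 2024-08-10, when work began.
A is a real-property tax lien, so it outranks all other liens regardless of date.
Among the remaining liens, by effective date: D (2024-03-08), F (2024-08-10), E (2024-08-24), C (2025-02-08), B (2025-08-10).
C would otherwise be senior to B, so under the subordination agreement C and B exchange positions.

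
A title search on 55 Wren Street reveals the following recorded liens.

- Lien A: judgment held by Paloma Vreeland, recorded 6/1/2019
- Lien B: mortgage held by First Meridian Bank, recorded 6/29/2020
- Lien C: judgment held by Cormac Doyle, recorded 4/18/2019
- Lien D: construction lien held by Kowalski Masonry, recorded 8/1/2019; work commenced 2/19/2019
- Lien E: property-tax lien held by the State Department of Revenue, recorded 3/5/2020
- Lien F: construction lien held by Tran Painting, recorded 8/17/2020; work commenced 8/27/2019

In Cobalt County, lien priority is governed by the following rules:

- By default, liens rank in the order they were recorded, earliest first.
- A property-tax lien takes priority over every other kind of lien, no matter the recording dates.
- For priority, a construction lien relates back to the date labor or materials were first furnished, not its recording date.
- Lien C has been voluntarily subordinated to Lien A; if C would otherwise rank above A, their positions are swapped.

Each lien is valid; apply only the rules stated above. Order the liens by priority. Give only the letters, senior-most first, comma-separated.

E, D, A, C, F, B

Effective dates after the stated exceptions: D's effective date is 2/19/2019, when work began; F relates back to 8/27/2019 (work commenced).
E, as a property-tax lien, has superpriority and ranks first.
The other liens, earliest effective date first: D (2/19/2019), C (4/18/2019), A (6/1/2019), F (8/27/2019), B (6/29/2020).
The subordination applies — C was senior to A — so C and A swap.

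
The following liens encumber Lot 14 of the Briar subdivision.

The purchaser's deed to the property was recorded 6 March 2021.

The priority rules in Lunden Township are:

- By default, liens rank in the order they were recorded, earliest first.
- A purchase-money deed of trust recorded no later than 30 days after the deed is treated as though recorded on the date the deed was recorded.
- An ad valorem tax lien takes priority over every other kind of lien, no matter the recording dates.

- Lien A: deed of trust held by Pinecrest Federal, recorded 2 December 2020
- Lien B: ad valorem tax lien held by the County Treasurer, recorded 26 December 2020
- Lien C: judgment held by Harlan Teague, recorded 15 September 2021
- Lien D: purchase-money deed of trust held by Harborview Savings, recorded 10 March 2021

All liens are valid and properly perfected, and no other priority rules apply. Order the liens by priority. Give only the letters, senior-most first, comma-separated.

B, A, D, C

Effective dates: D relates back to the deed date 6 March 2021.
B is an ad valorem tax lien, so it outranks all other liens regardless of date.
The other liens, earliest effective date first: A (2 December 2020), D (6 March 2021), C (15 September 2021).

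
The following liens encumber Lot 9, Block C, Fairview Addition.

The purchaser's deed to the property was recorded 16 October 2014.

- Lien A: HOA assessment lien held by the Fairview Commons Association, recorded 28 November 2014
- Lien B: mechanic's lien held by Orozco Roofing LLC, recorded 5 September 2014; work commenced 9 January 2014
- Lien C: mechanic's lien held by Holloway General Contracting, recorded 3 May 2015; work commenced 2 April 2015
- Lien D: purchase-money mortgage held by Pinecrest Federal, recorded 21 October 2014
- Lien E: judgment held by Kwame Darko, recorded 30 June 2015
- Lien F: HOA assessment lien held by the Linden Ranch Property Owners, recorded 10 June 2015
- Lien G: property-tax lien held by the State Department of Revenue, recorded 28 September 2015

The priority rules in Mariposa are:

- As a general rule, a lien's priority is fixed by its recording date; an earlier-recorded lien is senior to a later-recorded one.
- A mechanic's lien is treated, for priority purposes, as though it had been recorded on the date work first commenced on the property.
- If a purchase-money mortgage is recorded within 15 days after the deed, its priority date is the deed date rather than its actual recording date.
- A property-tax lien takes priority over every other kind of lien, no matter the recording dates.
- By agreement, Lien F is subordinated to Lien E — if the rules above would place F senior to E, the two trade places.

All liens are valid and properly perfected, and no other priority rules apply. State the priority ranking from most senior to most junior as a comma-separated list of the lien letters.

G, B, D, A, C, E, F

First, effective dates: B's effective date is 9 January 2014, when work began; C relates back to 2 April 2015 (work commenced); D was recorded within the 15-day window, so its effective date is the deed date 16 October 2014.
As a property-tax lien, G is senior to every other lien.
Ordering the rest by effective date: B (9 January 2014), D (16 October 2014), A (28 November 2014), C (2 April 2015), F (10 June 2015), E (30 June 2015).
F would otherwise be senior to E, so under the subordination agreement F and E exchange positions.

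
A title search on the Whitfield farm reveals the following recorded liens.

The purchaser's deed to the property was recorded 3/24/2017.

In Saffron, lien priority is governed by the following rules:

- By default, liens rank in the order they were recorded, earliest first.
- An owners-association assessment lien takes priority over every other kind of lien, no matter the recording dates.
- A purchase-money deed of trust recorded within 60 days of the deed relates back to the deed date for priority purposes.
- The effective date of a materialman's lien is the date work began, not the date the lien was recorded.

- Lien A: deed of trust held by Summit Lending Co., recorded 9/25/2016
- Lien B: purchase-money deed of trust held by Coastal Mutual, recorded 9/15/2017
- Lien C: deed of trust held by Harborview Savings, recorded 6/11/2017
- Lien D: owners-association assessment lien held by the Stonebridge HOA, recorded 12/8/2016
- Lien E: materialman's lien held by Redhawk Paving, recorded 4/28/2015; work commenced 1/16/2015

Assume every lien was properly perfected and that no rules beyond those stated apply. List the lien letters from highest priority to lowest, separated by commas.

First, effective dates: B was recorded 175 days after the deed — beyond 60 days — so no relation-back applies; E relates back to 1/16/2015 (work commenced).
D, as an owners-association assessment lien, has superpriority and ranks first.
The other liens, earliest effective date first: E (1/16/2015), A (9/25/2016), C (6/11/2017), B (9/15/2017).

D, E, A, C, B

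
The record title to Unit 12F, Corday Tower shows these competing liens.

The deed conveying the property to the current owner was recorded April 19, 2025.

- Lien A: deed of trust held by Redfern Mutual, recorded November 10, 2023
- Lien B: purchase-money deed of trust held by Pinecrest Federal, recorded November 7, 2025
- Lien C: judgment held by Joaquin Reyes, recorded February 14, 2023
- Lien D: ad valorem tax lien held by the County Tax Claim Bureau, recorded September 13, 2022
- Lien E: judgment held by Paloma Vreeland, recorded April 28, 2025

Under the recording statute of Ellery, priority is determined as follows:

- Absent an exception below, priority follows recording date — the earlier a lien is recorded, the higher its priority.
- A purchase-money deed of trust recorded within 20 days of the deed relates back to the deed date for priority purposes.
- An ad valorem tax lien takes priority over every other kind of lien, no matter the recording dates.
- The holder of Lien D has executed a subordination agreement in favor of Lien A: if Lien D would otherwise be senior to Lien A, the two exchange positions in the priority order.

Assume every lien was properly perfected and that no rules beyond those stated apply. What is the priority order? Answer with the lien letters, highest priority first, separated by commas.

A, C, D, E, B

First, effective dates: B was recorded 202 days after the deed, outside the 20-day window, so it keeps its recording date.
D is an ad valorem tax lien and takes priority over every other lien.
The other liens, earliest effective date first: C (February 14, 2023), A (November 10, 2023), E (April 28, 2025), B (November 7, 2025).
D is senior to A before the subordination, so the two trade places.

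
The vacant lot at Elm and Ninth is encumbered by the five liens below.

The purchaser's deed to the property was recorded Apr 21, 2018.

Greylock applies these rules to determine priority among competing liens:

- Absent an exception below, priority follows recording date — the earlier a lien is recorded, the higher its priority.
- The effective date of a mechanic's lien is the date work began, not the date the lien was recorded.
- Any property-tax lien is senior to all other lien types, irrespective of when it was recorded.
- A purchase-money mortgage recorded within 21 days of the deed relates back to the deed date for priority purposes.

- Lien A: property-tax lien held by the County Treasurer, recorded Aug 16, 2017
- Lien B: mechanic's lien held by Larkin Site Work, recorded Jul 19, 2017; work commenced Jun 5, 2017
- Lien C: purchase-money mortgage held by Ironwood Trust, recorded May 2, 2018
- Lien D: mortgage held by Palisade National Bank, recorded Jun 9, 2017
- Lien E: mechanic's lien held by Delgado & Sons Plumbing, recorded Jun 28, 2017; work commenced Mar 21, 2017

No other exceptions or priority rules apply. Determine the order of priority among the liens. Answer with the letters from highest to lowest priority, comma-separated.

Effective dates after the stated exceptions: B is treated as recorded Jun 5, 2017, the work-commencement date; C's effective date is the deed date, Apr 21, 2018; E's effective date is Mar 21, 2017, when work began.
A is a property-tax lien and takes priority over every other lien.
Among the remaining liens, by effective date: E (Mar 21, 2017), B (Jun 5, 2017), D (Jun 9, 2017), C (Apr 21, 2018).

A, E, B, D, C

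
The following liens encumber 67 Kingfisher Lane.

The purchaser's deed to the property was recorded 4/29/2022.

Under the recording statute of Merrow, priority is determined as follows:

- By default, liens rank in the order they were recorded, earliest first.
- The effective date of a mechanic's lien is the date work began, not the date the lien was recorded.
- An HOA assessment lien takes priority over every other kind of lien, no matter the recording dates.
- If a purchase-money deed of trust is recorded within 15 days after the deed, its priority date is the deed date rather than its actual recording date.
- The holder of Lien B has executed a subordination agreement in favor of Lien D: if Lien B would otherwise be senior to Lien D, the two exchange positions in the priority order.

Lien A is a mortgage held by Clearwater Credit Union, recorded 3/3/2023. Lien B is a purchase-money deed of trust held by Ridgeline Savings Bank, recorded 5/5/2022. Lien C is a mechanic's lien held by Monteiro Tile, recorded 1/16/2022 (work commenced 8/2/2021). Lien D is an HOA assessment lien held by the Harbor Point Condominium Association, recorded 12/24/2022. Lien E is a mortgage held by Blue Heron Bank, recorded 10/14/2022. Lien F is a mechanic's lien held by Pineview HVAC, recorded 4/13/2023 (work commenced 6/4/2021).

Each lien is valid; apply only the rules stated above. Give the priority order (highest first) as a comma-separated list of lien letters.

Effective dates: B was recorded within the 15-day window, so its effective date is the deed date 4/29/2022; C relates back to 8/2/2021 (work commenced); F relates back to 6/4/2021 (work commenced).
D is an HOA assessment lien, so it outranks all other liens regardless of date.
Remaining liens by effective date: F (6/4/2021), C (8/2/2021), B (4/29/2022), E (10/14/2022), A (3/3/2023).
Since B is not senior to D, the subordination leaves the order unchanged.

D, F, C, B, E, A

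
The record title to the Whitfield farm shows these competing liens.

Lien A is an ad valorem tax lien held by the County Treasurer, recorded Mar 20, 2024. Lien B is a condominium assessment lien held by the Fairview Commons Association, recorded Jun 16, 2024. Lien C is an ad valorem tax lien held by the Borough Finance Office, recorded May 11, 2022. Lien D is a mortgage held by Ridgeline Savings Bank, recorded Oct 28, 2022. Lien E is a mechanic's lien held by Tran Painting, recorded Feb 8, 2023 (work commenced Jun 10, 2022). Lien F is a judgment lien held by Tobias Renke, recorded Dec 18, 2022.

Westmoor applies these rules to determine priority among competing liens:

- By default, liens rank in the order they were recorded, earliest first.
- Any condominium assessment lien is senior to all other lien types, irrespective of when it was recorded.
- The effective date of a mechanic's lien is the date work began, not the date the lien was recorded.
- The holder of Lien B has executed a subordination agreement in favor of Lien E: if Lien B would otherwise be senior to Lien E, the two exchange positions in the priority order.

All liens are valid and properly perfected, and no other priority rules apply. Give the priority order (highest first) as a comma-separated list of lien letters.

Effective dates after the stated exceptions: E is treated as recorded Jun 10, 2022, the work-commencement date.
B, as a condominium assessment lien, has superpriority and ranks first.
Among the remaining liens, by effective date: C (May 11, 2022), E (Jun 10, 2022), D (Oct 28, 2022), F (Dec 18, 2022), A (Mar 20, 2024).
Because B would otherwise rank above E, the subordination swaps them.

E, C, B, D, F, A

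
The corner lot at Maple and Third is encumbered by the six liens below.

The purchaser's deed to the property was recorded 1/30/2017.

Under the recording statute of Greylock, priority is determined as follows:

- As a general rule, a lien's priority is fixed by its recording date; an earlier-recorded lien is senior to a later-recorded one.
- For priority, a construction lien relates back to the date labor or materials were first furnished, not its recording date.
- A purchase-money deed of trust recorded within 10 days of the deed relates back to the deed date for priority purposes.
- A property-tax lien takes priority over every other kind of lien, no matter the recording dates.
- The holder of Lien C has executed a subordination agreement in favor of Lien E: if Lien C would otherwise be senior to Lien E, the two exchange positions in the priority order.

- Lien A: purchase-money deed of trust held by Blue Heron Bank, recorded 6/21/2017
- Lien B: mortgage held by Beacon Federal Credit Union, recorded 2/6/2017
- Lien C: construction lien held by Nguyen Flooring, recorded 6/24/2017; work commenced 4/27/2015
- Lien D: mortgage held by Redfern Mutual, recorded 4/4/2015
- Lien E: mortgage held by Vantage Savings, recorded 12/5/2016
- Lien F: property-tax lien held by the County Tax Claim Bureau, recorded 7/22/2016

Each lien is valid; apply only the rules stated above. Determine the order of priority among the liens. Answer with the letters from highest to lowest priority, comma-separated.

F, D, E, C, B, A

First, effective dates: A missed the 10-day window (142 days after the deed), so its recording date stands; C's effective date is 4/27/2015, when work began.
F is a property-tax lien and takes priority over every other lien.
The other liens, earliest effective date first: D (4/4/2015), C (4/27/2015), E (12/5/2016), B (2/6/2017), A (6/21/2017).
C would otherwise be senior to E, so under the subordination agreement C and E exchange positions.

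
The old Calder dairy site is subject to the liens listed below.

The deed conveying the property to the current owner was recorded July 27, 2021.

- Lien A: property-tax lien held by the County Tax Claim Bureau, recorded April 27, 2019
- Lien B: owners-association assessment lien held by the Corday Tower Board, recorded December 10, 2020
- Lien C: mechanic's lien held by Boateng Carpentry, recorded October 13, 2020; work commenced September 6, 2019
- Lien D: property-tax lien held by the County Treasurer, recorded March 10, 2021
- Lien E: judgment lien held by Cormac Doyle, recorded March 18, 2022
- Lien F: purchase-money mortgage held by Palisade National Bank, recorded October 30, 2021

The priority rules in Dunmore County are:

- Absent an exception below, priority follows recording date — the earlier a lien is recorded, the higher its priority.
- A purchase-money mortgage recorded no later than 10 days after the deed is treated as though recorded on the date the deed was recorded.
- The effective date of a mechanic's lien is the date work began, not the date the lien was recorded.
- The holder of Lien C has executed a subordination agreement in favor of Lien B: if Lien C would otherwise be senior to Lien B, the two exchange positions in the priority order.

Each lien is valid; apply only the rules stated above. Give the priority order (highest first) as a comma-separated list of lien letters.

A, B, C, D, F, E

First, effective dates: C relates back to September 6, 2019 (work commenced); F was recorded 95 days after the deed — beyond 10 days — so no relation-back applies.
Sorted by effective date: A (April 27, 2019), C (September 6, 2019), B (December 10, 2020), D (March 10, 2021), F (October 30, 2021), E (March 18, 2022).
Because C would otherwise rank above B, the subordination swaps them.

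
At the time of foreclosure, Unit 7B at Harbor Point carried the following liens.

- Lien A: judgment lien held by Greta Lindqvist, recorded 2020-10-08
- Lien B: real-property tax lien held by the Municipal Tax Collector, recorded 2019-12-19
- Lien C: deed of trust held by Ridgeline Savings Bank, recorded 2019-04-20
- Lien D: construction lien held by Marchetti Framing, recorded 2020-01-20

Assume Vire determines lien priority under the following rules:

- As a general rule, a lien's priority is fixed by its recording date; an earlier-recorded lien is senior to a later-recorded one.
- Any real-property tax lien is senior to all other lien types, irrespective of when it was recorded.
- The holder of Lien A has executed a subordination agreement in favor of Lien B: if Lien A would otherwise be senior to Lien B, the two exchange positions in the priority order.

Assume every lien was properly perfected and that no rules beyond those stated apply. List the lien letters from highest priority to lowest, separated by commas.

B, as a real-property tax lien, has superpriority and ranks first.
Remaining liens by effective date: C (2019-04-20), D (2020-01-20), A (2020-10-08).
A already ranks below B; the subordination has no effect.

B, C, D, A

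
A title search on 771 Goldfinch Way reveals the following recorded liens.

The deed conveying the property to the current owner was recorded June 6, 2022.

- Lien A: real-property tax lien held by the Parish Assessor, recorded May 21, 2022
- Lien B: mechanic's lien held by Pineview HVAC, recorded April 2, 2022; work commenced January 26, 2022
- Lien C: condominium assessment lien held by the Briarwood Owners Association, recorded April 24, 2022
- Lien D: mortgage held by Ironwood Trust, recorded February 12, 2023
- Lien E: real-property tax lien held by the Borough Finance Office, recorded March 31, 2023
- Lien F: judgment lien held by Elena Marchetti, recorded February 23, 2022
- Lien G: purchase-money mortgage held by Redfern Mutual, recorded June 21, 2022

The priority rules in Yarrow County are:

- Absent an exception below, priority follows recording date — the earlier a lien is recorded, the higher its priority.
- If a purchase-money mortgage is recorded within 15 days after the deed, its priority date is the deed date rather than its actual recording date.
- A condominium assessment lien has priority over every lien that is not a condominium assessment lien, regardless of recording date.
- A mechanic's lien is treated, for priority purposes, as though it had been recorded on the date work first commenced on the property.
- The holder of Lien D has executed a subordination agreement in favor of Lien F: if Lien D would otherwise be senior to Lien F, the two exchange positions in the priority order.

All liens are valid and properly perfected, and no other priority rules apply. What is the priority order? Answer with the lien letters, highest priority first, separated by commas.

Effective dates: B relates back to January 26, 2022 (work commenced); G relates back to the deed date June 6, 2022.
As a condominium assessment lien, C is senior to every other lien.
The other liens, earliest effective date first: B (January 26, 2022), F (February 23, 2022), A (May 21, 2022), G (June 6, 2022), D (February 12, 2023), E (March 31, 2023).
Since D is not senior to F, the subordination leaves the order unchanged.

C, B, F, A, G, D, E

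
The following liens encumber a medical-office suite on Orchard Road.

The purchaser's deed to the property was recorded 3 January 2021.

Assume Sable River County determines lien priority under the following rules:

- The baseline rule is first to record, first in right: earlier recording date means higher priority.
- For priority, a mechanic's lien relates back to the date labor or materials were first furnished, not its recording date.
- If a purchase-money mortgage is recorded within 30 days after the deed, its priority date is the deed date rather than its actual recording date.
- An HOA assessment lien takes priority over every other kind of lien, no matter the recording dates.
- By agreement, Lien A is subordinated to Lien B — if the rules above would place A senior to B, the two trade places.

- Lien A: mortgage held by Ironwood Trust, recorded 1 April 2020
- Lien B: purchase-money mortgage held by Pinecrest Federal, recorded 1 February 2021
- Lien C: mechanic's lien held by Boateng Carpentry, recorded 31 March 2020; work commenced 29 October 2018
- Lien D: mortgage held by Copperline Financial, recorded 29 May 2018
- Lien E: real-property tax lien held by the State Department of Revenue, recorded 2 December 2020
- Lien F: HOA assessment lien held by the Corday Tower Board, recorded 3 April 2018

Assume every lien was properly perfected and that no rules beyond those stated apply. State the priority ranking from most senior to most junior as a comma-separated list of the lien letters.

Adjusting effective dates: B relates back to the deed date 3 January 2021; C's effective date is 29 October 2018, when work began.
F, as an HOA assessment lien, has superpriority and ranks first.
The other liens, earliest effective date first: D (29 May 2018), C (29 October 2018), A (1 April 2020), E (2 December 2020), B (3 January 2021).
Because A would otherwise rank above B, the subordination swaps them.

F, D, C, B, E, A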